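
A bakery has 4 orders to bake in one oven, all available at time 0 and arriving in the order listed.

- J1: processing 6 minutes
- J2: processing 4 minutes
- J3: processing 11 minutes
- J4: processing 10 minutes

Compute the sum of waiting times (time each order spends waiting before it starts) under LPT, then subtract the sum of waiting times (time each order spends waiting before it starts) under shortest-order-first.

25

LPT (decreasing processing time): J3 J4 J1 J2.
J3: waits 0, runs 0→11
J4: waits 11, runs 11→21
J1: waits 21, runs 21→27
J2: waits 27, runs 27→31
Sum = 0+11+21+27 = 59.
SPT (increasing processing time): J2 J1 J4 J3.
J2: waits 0, runs 0→4
J1: waits 4, runs 4→10
J4: waits 10, runs 10→20
J3: waits 20, runs 20→31
Sum = 0+4+10+20 = 34.
Difference = 59 − 34 = 25.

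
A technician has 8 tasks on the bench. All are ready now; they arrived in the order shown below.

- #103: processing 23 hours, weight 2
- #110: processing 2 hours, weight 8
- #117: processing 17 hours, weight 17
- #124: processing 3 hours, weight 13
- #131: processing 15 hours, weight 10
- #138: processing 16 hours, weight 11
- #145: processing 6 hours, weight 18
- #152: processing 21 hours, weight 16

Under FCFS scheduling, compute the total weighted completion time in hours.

FIFO (arrival order): #103 #110 #117 #124 #131 #138 #145 #152.
#103: finishes 23, weight 2, w·C = 46
#110: finishes 25, weight 8, w·C = 200
#117: finishes 42, weight 17, w·C = 714
#124: finishes 45, weight 13, w·C = 585
#131: finishes 60, weight 10, w·C = 600
#138: finishes 76, weight 11, w·C = 836
#145: finishes 82, weight 18, w·C = 1476
#152: finishes 103, weight 16, w·C = 1648
Sum = 46+200+714+585+600+836+1476+1648 = 6105.

6105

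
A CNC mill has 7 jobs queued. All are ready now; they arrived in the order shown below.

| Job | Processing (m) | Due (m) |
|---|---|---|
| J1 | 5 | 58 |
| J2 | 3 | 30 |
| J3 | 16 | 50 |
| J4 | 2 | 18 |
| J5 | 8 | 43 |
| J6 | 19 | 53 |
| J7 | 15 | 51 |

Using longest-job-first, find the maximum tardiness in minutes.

50

LPT (decreasing processing time): J6 J3 J7 J5 J1 J2 J4.
J6: 0→19, due 53, tardiness 0
J3: 19→35, due 50, tardiness 0
J7: 35→50, due 51, tardiness 0
J5: 50→58, due 43, tardiness 15
J1: 58→63, due 58, tardiness 5
J2: 63→66, due 30, tardiness 36
J4: 66→68, due 18, tardiness 50
Maximum = 50.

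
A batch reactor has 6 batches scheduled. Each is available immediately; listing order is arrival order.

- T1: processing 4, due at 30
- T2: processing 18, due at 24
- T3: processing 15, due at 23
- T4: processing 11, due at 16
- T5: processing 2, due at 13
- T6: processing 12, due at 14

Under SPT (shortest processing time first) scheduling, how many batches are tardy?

4

SPT (increasing processing time): T5 T1 T4 T6 T3 T2.
T5: 0→2, due 13, tardiness 0
T1: 2→6, due 30, tardiness 0
T4: 6→17, due 16, tardiness 1
T6: 17→29, due 14, tardiness 15
T3: 29→44, due 23, tardiness 21
T2: 44→62, due 24, tardiness 38
Late batches: 4.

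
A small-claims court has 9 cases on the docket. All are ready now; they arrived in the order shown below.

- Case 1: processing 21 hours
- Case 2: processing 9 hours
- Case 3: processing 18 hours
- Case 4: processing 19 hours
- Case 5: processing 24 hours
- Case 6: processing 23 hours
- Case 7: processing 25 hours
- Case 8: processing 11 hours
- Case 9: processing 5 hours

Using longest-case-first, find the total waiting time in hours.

LPT (decreasing processing time): Case 7 Case 5 Case 6 Case 1 Case 4 Case 3 Case 8 Case 2 Case 9.
Case 7: waits 0, runs 0→25
Case 5: waits 25, runs 25→49
Case 6: waits 49, runs 49→72
Case 1: waits 72, runs 72→93
Case 4: waits 93, runs 93→112
Case 3: waits 112, runs 112→130
Case 8: waits 130, runs 130→141
Case 2: waits 141, runs 141→150
Case 9: waits 150, runs 150→155
Sum = 0+25+49+72+93+112+130+141+150 = 772.

772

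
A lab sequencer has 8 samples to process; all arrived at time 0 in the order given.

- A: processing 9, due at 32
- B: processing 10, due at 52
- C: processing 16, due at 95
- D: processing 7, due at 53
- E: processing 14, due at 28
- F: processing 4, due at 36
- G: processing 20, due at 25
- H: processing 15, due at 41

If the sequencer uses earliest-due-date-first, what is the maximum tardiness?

26

EDD (increasing due date): G E A F H B D C.
G: 0→20, due 25, tardiness 0
E: 20→34, due 28, tardiness 6
A: 34→43, due 32, tardiness 11
F: 43→47, due 36, tardiness 11
H: 47→62, due 41, tardiness 21
B: 62→72, due 52, tardiness 20
D: 72→79, due 53, tardiness 26
C: 79→95, due 95, tardiness 0
Maximum = 26.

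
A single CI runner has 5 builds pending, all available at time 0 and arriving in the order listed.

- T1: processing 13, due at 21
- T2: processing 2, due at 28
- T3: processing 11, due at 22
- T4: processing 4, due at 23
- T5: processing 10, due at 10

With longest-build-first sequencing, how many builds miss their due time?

LPT (decreasing processing time): T1 T3 T5 T4 T2.
T1: 0→13, due 21, tardiness 0
T3: 13→24, due 22, tardiness 2
T5: 24→34, due 10, tardiness 24
T4: 34→38, due 23, tardiness 15
T2: 38→40, due 28, tardiness 12
Late builds: 4.

4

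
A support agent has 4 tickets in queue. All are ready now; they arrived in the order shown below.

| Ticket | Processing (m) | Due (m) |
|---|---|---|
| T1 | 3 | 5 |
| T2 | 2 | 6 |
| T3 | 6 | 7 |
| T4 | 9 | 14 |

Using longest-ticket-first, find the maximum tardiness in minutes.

LPT (decreasing processing time): T4 T3 T1 T2.
T4: 0→9, due 14, tardiness 0
T3: 9→15, due 7, tardiness 8
T1: 15→18, due 5, tardiness 13
T2: 18→20, due 6, tardiness 14
Maximum = 14.

14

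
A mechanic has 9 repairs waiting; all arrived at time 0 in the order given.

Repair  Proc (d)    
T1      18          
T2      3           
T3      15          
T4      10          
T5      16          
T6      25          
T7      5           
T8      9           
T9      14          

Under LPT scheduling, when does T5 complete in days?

59

LPT (decreasing processing time): T6 T1 T5 T3 T9 T4 T8 T7 T2.
T6: 0→25
T1: 25→43
T5: 43→59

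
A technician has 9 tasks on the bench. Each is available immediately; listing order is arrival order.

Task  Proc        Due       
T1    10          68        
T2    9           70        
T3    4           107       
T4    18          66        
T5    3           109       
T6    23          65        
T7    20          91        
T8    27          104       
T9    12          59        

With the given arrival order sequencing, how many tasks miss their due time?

3

FIFO (arrival order): T1 T2 T3 T4 T5 T6 T7 T8 T9.
T1: 0→10, due 68, tardiness 0
T2: 10→19, due 70, tardiness 0
T3: 19→23, due 107, tardiness 0
T4: 23→41, due 66, tardiness 0
T5: 41→44, due 109, tardiness 0
T6: 44→67, due 65, tardiness 2
T7: 67→87, due 91, tardiness 0
T8: 87→114, due 104, tardiness 10
T9: 114→126, due 59, tardiness 67
Late tasks: 3.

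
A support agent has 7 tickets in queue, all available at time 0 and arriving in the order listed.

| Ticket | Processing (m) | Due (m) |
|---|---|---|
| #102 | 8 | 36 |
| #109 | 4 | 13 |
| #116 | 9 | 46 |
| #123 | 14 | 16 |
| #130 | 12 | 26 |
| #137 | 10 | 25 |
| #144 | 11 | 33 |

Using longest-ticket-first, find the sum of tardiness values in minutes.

LPT (decreasing processing time): #123 #130 #144 #137 #116 #102 #109.
#123: 0→14, due 16, tardiness 0
#130: 14→26, due 26, tardiness 0
#144: 26→37, due 33, tardiness 4
#137: 37→47, due 25, tardiness 22
#116: 47→56, due 46, tardiness 10
#102: 56→64, due 36, tardiness 28
#109: 64→68, due 13, tardiness 55
Sum = 0+0+4+22+10+28+55 = 119.

119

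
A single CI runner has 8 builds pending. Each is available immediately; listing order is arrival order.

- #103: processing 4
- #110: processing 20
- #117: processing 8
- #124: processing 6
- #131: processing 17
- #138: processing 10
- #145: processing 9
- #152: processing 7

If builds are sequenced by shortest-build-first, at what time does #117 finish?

25

SPT (increasing processing time): #103 #124 #152 #117 #145 #138 #131 #110.
#103: 0→4
#124: 4→10
#152: 10→17
#117: 17→25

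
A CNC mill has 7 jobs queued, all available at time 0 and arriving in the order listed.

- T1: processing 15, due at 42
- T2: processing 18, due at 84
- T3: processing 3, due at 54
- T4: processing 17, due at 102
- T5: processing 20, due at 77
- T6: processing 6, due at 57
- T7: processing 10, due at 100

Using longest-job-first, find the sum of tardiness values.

92

LPT (decreasing processing time): T5 T2 T4 T1 T7 T6 T3.
T5: 0→20, due 77, tardiness 0
T2: 20→38, due 84, tardiness 0
T4: 38→55, due 102, tardiness 0
T1: 55→70, due 42, tardiness 28
T7: 70→80, due 100, tardiness 0
T6: 80→86, due 57, tardiness 29
T3: 86→89, due 54, tardiness 35
Sum = 0+0+0+28+0+29+35 = 92.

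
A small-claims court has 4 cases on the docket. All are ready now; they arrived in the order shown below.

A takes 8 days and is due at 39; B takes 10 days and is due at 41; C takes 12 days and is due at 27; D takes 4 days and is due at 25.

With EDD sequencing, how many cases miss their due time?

EDD (increasing due date): D C A B.
D: 0→4, due 25, tardiness 0
C: 4→16, due 27, tardiness 0
A: 16→24, due 39, tardiness 0
B: 24→34, due 41, tardiness 0
Late cases: 0.

0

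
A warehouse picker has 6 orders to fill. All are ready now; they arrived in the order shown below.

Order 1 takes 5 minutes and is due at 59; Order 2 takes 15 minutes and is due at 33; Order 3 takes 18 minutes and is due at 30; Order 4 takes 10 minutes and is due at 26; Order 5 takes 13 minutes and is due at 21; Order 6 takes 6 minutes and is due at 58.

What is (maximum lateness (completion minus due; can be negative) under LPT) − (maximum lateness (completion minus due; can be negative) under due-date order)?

LPT (decreasing processing time): Order 3 Order 2 Order 5 Order 4 Order 6 Order 1.
Order 3: 0→18, due 30, lateness -12
Order 2: 18→33, due 33, lateness 0
Order 5: 33→46, due 21, lateness 25
Order 4: 46→56, due 26, lateness 30
Order 6: 56→62, due 58, lateness 4
Order 1: 62→67, due 59, lateness 8
Maximum = 30.
EDD (increasing due date): Order 5 Order 4 Order 3 Order 2 Order 6 Order 1.
Order 5: 0→13, due 21, lateness -8
Order 4: 13→23, due 26, lateness -3
Order 3: 23→41, due 30, lateness 11
Order 2: 41→56, due 33, lateness 23
Order 6: 56→62, due 58, lateness 4
Order 1: 62→67, due 59, lateness 8
Maximum = 23.
Difference = 30 − 23 = 7.

7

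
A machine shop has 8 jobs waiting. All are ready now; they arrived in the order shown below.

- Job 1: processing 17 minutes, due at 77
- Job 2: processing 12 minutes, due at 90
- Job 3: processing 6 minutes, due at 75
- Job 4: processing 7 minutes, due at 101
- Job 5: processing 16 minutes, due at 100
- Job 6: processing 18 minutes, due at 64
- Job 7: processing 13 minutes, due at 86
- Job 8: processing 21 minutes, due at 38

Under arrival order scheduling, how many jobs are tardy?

3

FIFO (arrival order): Job 1 Job 2 Job 3 Job 4 Job 5 Job 6 Job 7 Job 8.
Job 1: 0→17, due 77, tardiness 0
Job 2: 17→29, due 90, tardiness 0
Job 3: 29→35, due 75, tardiness 0
Job 4: 35→42, due 101, tardiness 0
Job 5: 42→58, due 100, tardiness 0
Job 6: 58→76, due 64, tardiness 12
Job 7: 76→89, due 86, tardiness 3
Job 8: 89→110, due 38, tardiness 72
Late jobs: 3.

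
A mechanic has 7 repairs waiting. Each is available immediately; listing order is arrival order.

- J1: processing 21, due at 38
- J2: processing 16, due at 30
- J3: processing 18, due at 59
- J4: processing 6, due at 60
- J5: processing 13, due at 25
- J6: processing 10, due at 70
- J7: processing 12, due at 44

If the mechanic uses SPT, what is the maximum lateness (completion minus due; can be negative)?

SPT (increasing processing time): J4 J6 J7 J5 J2 J3 J1.
J4: 0→6, due 60, lateness -54
J6: 6→16, due 70, lateness -54
J7: 16→28, due 44, lateness -16
J5: 28→41, due 25, lateness 16
J2: 41→57, due 30, lateness 27
J3: 57→75, due 59, lateness 16
J1: 75→96, due 38, lateness 58
Maximum = 58.

58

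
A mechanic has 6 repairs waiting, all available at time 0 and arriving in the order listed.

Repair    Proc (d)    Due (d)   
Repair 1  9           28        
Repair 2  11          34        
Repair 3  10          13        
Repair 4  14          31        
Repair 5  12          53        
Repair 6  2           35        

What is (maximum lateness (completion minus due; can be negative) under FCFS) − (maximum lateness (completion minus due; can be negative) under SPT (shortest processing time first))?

-4

FIFO (arrival order): Repair 1 Repair 2 Repair 3 Repair 4 Repair 5 Repair 6.
Repair 1: 0→9, due 28, lateness -19
Repair 2: 9→20, due 34, lateness -14
Repair 3: 20→30, due 13, lateness 17
Repair 4: 30→44, due 31, lateness 13
Repair 5: 44→56, due 53, lateness 3
Repair 6: 56→58, due 35, lateness 23
Maximum = 23.
SPT (increasing processing time): Repair 6 Repair 1 Repair 3 Repair 2 Repair 5 Repair 4.
Repair 6: 0→2, due 35, lateness -33
Repair 1: 2→11, due 28, lateness -17
Repair 3: 11→21, due 13, lateness 8
Repair 2: 21→32, due 34, lateness -2
Repair 5: 32→44, due 53, lateness -9
Repair 4: 44→58, due 31, lateness 27
Maximum = 27.
Difference = 23 − 27 = -4.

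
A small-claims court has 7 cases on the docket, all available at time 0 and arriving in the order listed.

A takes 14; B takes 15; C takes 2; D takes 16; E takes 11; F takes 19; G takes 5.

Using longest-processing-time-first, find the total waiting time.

323

LPT (decreasing processing time): F D B A E G C.
F: waits 0, runs 0→19
D: waits 19, runs 19→35
B: waits 35, runs 35→50
A: waits 50, runs 50→64
E: waits 64, runs 64→75
G: waits 75, runs 75→80
C: waits 80, runs 80→82
Sum = 0+19+35+50+64+75+80 = 323.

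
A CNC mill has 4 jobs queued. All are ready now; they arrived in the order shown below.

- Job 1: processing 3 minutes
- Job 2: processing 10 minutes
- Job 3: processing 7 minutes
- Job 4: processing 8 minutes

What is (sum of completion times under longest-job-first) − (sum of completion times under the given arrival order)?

LPT (decreasing processing time): Job 2 Job 4 Job 3 Job 1.
Job 2: 0→10
Job 4: 10→18
Job 3: 18→25
Job 1: 25→28
Sum = 10+18+25+28 = 81.
FIFO (arrival order): Job 1 Job 2 Job 3 Job 4.
Job 1: 0→3
Job 2: 3→13
Job 3: 13→20
Job 4: 20→28
Sum = 3+13+20+28 = 64.
Difference = 81 − 64 = 17.

17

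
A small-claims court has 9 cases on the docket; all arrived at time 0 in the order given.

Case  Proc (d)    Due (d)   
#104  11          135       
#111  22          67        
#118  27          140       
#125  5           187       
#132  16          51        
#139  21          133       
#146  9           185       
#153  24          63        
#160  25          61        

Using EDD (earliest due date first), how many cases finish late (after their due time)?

3

EDD (increasing due date): #132 #160 #153 #111 #139 #104 #118 #146 #125.
#132: 0→16, due 51, tardiness 0
#160: 16→41, due 61, tardiness 0
#153: 41→65, due 63, tardiness 2
#111: 65→87, due 67, tardiness 20
#139: 87→108, due 133, tardiness 0
#104: 108→119, due 135, tardiness 0
#118: 119→146, due 140, tardiness 6
#146: 146→155, due 185, tardiness 0
#125: 155→160, due 187, tardiness 0
Late cases: 3.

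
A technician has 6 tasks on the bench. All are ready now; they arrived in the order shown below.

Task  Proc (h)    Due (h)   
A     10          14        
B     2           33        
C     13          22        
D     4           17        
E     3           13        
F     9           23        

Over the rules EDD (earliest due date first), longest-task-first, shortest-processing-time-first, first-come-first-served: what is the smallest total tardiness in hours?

32

EDD (increasing due date): E A D C F B.
E: 0→3, due 13, tardiness 0
A: 3→13, due 14, tardiness 0
D: 13→17, due 17, tardiness 0
C: 17→30, due 22, tardiness 8
F: 30→39, due 23, tardiness 16
B: 39→41, due 33, tardiness 8
Sum = 0+0+0+8+16+8 = 32.
LPT (decreasing processing time): C A F D E B.
C: 0→13, due 22, tardiness 0
A: 13→23, due 14, tardiness 9
F: 23→32, due 23, tardiness 9
D: 32→36, due 17, tardiness 19
E: 36→39, due 13, tardiness 26
B: 39→41, due 33, tardiness 8
Sum = 0+9+9+19+26+8 = 71.
SPT (increasing processing time): B E D F A C.
B: 0→2, due 33, tardiness 0
E: 2→5, due 13, tardiness 0
D: 5→9, due 17, tardiness 0
F: 9→18, due 23, tardiness 0
A: 18→28, due 14, tardiness 14
C: 28→41, due 22, tardiness 19
Sum = 0+0+0+0+14+19 = 33.
FIFO (arrival order): A B C D E F.
A: 0→10, due 14, tardiness 0
B: 10→12, due 33, tardiness 0
C: 12→25, due 22, tardiness 3
D: 25→29, due 17, tardiness 12
E: 29→32, due 13, tardiness 19
F: 32→41, due 23, tardiness 18
Sum = 0+0+3+12+19+18 = 52.
EDD 32, LPT 71, SPT 33, FIFO 52 → minimum 32.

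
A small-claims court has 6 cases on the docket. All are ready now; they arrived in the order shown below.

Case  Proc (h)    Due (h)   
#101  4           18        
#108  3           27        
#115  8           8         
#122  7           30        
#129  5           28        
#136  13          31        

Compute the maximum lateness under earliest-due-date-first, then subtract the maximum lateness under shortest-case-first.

-10

EDD (increasing due date): #115 #101 #108 #129 #122 #136.
#115: 0→8, due 8, lateness 0
#101: 8→12, due 18, lateness -6
#108: 12→15, due 27, lateness -12
#129: 15→20, due 28, lateness -8
#122: 20→27, due 30, lateness -3
#136: 27→40, due 31, lateness 9
Maximum = 9.
SPT (increasing processing time): #108 #101 #129 #122 #115 #136.
#108: 0→3, due 27, lateness -24
#101: 3→7, due 18, lateness -11
#129: 7→12, due 28, lateness -16
#122: 12→19, due 30, lateness -11
#115: 19→27, due 8, lateness 19
#136: 27→40, due 31, lateness 9
Maximum = 19.
Difference = 9 − 19 = -10.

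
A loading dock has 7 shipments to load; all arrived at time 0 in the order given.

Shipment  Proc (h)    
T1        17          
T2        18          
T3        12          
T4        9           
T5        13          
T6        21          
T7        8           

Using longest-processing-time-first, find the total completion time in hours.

454

LPT (decreasing processing time): T6 T2 T1 T5 T3 T4 T7.
T6: 0→21
T2: 21→39
T1: 39→56
T5: 56→69
T3: 69→81
T4: 81→90
T7: 90→98
Sum = 21+39+56+69+81+90+98 = 454.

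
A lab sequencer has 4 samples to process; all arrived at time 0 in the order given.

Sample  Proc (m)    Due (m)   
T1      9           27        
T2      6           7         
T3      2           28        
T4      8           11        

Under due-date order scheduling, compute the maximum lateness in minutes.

EDD (increasing due date): T2 T4 T1 T3.
T2: 0→6, due 7, lateness -1
T4: 6→14, due 11, lateness 3
T1: 14→23, due 27, lateness -4
T3: 23→25, due 28, lateness -3
Maximum = 3.

3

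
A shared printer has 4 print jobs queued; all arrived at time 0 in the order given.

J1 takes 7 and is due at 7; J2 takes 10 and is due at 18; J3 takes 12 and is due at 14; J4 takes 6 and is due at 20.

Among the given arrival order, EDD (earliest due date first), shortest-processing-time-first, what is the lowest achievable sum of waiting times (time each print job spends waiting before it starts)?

FIFO (arrival order): J1 J2 J3 J4.
J1: waits 0, runs 0→7
J2: waits 7, runs 7→17
J3: waits 17, runs 17→29
J4: waits 29, runs 29→35
Sum = 0+7+17+29 = 53.
EDD (increasing due date): J1 J3 J2 J4.
J1: waits 0, runs 0→7
J3: waits 7, runs 7→19
J2: waits 19, runs 19→29
J4: waits 29, runs 29→35
Sum = 0+7+19+29 = 55.
SPT (increasing processing time): J4 J1 J2 J3.
J4: waits 0, runs 0→6
J1: waits 6, runs 6→13
J2: waits 13, runs 13→23
J3: waits 23, runs 23→35
Sum = 0+6+13+23 = 42.
FIFO 53, EDD 55, SPT 42 → minimum 42.

42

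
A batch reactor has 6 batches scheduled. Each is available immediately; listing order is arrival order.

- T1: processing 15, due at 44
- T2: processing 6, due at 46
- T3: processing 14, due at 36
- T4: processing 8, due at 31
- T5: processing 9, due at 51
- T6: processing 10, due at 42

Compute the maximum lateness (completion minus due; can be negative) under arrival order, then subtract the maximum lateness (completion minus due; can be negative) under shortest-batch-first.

FIFO (arrival order): T1 T2 T3 T4 T5 T6.
T1: 0→15, due 44, lateness -29
T2: 15→21, due 46, lateness -25
T3: 21→35, due 36, lateness -1
T4: 35→43, due 31, lateness 12
T5: 43→52, due 51, lateness 1
T6: 52→62, due 42, lateness 20
Maximum = 20.
SPT (increasing processing time): T2 T4 T5 T6 T3 T1.
T2: 0→6, due 46, lateness -40
T4: 6→14, due 31, lateness -17
T5: 14→23, due 51, lateness -28
T6: 23→33, due 42, lateness -9
T3: 33→47, due 36, lateness 11
T1: 47→62, due 44, lateness 18
Maximum = 18.
Difference = 20 − 18 = 2.

2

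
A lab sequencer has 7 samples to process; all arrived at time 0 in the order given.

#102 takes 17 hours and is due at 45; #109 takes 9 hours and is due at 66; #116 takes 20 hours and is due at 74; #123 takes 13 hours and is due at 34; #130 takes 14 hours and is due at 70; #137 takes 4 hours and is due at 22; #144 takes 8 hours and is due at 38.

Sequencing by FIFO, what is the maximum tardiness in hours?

FIFO (arrival order): #102 #109 #116 #123 #130 #137 #144.
#102: 0→17, due 45, tardiness 0
#109: 17→26, due 66, tardiness 0
#116: 26→46, due 74, tardiness 0
#123: 46→59, due 34, tardiness 25
#130: 59→73, due 70, tardiness 3
#137: 73→77, due 22, tardiness 55
#144: 77→85, due 38, tardiness 47
Maximum = 55.

55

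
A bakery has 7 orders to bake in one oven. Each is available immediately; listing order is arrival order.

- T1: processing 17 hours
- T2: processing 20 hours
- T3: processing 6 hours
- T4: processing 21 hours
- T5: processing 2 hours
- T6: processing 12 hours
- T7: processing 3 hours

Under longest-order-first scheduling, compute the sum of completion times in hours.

LPT (decreasing processing time): T4 T2 T1 T6 T3 T7 T5.
T4: 0→21
T2: 21→41
T1: 41→58
T6: 58→70
T3: 70→76
T7: 76→79
T5: 79→81
Sum = 21+41+58+70+76+79+81 = 426.

426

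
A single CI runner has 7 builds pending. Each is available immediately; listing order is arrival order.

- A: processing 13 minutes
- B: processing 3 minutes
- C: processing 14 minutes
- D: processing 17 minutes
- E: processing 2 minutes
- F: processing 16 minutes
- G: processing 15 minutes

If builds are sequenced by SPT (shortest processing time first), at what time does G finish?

SPT (increasing processing time): E B A C G F D.
E: 0→2
B: 2→5
A: 5→18
C: 18→32
G: 32→47

47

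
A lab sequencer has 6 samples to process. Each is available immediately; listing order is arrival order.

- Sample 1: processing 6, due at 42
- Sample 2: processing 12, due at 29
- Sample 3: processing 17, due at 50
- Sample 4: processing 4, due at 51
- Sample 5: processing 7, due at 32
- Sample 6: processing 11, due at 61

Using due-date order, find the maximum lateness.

EDD (increasing due date): Sample 2 Sample 5 Sample 1 Sample 3 Sample 4 Sample 6.
Sample 2: 0→12, due 29, lateness -17
Sample 5: 12→19, due 32, lateness -13
Sample 1: 19→25, due 42, lateness -17
Sample 3: 25→42, due 50, lateness -8
Sample 4: 42→46, due 51, lateness -5
Sample 6: 46→57, due 61, lateness -4
Maximum = -4.

-4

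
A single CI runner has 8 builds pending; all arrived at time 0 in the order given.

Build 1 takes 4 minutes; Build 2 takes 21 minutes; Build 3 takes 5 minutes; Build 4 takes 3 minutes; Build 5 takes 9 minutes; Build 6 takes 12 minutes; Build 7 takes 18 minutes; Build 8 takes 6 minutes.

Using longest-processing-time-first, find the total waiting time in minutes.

383

LPT (decreasing processing time): Build 2 Build 7 Build 6 Build 5 Build 8 Build 3 Build 1 Build 4.
Build 2: waits 0, runs 0→21
Build 7: waits 21, runs 21→39
Build 6: waits 39, runs 39→51
Build 5: waits 51, runs 51→60
Build 8: waits 60, runs 60→66
Build 3: waits 66, runs 66→71
Build 1: waits 71, runs 71→75
Build 4: waits 75, runs 75→78
Sum = 0+21+39+51+60+66+71+75 = 383.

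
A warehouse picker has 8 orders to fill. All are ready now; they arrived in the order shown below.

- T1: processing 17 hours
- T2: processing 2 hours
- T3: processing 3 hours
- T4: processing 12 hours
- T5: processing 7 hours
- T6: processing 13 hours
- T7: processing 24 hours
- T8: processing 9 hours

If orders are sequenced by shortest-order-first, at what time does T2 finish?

SPT (increasing processing time): T2 T3 T5 T8 T4 T6 T1 T7.
T2: 0→2

2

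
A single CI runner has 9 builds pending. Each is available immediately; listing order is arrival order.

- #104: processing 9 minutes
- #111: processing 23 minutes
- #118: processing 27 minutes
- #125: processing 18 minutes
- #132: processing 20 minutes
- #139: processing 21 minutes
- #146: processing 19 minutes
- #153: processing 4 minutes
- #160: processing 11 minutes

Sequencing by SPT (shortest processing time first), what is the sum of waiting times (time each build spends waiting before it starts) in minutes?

SPT (increasing processing time): #153 #104 #160 #125 #146 #132 #139 #111 #118.
#153: waits 0, runs 0→4
#104: waits 4, runs 4→13
#160: waits 13, runs 13→24
#125: waits 24, runs 24→42
#146: waits 42, runs 42→61
#132: waits 61, runs 61→81
#139: waits 81, runs 81→102
#111: waits 102, runs 102→125
#118: waits 125, runs 125→152
Sum = 0+4+13+24+42+61+81+102+125 = 452.

452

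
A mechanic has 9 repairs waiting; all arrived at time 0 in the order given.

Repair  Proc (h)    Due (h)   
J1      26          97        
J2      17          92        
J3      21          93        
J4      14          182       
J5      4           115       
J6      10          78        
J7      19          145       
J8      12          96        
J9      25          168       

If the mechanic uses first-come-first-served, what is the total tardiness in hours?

41

FIFO (arrival order): J1 J2 J3 J4 J5 J6 J7 J8 J9.
J1: 0→26, due 97, tardiness 0
J2: 26→43, due 92, tardiness 0
J3: 43→64, due 93, tardiness 0
J4: 64→78, due 182, tardiness 0
J5: 78→82, due 115, tardiness 0
J6: 82→92, due 78, tardiness 14
J7: 92→111, due 145, tardiness 0
J8: 111→123, due 96, tardiness 27
J9: 123→148, due 168, tardiness 0
Sum = 0+0+0+0+0+14+0+27+0 = 41.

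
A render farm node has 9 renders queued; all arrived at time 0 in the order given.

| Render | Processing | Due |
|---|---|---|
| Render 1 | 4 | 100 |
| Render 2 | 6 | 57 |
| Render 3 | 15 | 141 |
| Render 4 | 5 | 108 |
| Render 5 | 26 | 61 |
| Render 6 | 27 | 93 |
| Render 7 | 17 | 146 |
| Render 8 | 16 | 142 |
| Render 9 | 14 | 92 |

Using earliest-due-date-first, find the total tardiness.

0

EDD (increasing due date): Render 2 Render 5 Render 9 Render 6 Render 1 Render 4 Render 3 Render 8 Render 7.
Render 2: 0→6, due 57, tardiness 0
Render 5: 6→32, due 61, tardiness 0
Render 9: 32→46, due 92, tardiness 0
Render 6: 46→73, due 93, tardiness 0
Render 1: 73→77, due 100, tardiness 0
Render 4: 77→82, due 108, tardiness 0
Render 3: 82→97, due 141, tardiness 0
Render 8: 97→113, due 142, tardiness 0
Render 7: 113→130, due 146, tardiness 0
Sum = 0+0+0+0+0+0+0+0+0 = 0.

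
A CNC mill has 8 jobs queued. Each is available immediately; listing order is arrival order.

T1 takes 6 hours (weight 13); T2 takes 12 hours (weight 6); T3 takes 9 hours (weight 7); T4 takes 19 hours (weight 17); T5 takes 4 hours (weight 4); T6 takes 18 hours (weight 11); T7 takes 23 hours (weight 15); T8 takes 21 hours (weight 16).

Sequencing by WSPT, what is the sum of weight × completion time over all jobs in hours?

WSPT (decreasing weight/processing-time ratio): T1 T5 T4 T3 T8 T7 T6 T2.
T1: finishes 6, weight 13, w·C = 78
T5: finishes 10, weight 4, w·C = 40
T4: finishes 29, weight 17, w·C = 493
T3: finishes 38, weight 7, w·C = 266
T8: finishes 59, weight 16, w·C = 944
T7: finishes 82, weight 15, w·C = 1230
T6: finishes 100, weight 11, w·C = 1100
T2: finishes 112, weight 6, w·C = 672
Sum = 78+40+493+266+944+1230+1100+672 = 4823.

4823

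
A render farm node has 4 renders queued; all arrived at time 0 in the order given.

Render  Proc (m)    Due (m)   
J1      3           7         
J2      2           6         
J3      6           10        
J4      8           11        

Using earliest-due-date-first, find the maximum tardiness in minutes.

EDD (increasing due date): J2 J1 J3 J4.
J2: 0→2, due 6, tardiness 0
J1: 2→5, due 7, tardiness 0
J3: 5→11, due 10, tardiness 1
J4: 11→19, due 11, tardiness 8
Maximum = 8.

8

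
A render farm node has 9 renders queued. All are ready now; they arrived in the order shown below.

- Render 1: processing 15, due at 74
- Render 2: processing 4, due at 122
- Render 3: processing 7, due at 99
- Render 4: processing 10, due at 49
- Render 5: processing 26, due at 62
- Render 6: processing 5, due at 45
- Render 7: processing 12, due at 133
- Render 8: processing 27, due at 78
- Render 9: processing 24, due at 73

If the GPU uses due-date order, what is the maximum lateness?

29

EDD (increasing due date): Render 6 Render 4 Render 5 Render 9 Render 1 Render 8 Render 3 Render 2 Render 7.
Render 6: 0→5, due 45, lateness -40
Render 4: 5→15, due 49, lateness -34
Render 5: 15→41, due 62, lateness -21
Render 9: 41→65, due 73, lateness -8
Render 1: 65→80, due 74, lateness 6
Render 8: 80→107, due 78, lateness 29
Render 3: 107→114, due 99, lateness 15
Render 2: 114→118, due 122, lateness -4
Render 7: 118→130, due 133, lateness -3
Maximum = 29.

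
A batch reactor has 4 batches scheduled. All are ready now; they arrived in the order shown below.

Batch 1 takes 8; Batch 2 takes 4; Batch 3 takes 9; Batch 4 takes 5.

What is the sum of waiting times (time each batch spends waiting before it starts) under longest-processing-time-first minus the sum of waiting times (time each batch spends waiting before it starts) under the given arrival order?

7

LPT (decreasing processing time): Batch 3 Batch 1 Batch 4 Batch 2.
Batch 3: waits 0, runs 0→9
Batch 1: waits 9, runs 9→17
Batch 4: waits 17, runs 17→22
Batch 2: waits 22, runs 22→26
Sum = 0+9+17+22 = 48.
FIFO (arrival order): Batch 1 Batch 2 Batch 3 Batch 4.
Batch 1: waits 0, runs 0→8
Batch 2: waits 8, runs 8→12
Batch 3: waits 12, runs 12→21
Batch 4: waits 21, runs 21→26
Sum = 0+8+12+21 = 41.
Difference = 48 − 41 = 7.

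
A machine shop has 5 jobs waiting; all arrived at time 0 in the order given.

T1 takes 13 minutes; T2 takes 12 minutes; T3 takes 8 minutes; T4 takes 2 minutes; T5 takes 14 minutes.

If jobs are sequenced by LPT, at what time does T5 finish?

LPT (decreasing processing time): T5 T1 T2 T3 T4.
T5: 0→14

14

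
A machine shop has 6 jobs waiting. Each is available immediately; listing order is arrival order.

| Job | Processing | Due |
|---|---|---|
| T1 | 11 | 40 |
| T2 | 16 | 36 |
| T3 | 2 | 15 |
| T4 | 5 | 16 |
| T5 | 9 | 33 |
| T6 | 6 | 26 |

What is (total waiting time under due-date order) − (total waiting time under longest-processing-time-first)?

-86

EDD (increasing due date): T3 T4 T6 T5 T2 T1.
T3: waits 0, runs 0→2
T4: waits 2, runs 2→7
T6: waits 7, runs 7→13
T5: waits 13, runs 13→22
T2: waits 22, runs 22→38
T1: waits 38, runs 38→49
Sum = 0+2+7+13+22+38 = 82.
LPT (decreasing processing time): T2 T1 T5 T6 T4 T3.
T2: waits 0, runs 0→16
T1: waits 16, runs 16→27
T5: waits 27, runs 27→36
T6: waits 36, runs 36→42
T4: waits 42, runs 42→47
T3: waits 47, runs 47→49
Sum = 0+16+27+36+42+47 = 168.
Difference = 82 − 168 = -86.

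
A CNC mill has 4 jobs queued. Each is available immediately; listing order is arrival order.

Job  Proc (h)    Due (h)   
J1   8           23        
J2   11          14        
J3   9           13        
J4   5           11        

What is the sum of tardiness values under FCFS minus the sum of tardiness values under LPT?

FIFO (arrival order): J1 J2 J3 J4.
J1: 0→8, due 23, tardiness 0
J2: 8→19, due 14, tardiness 5
J3: 19→28, due 13, tardiness 15
J4: 28→33, due 11, tardiness 22
Sum = 0+5+15+22 = 42.
LPT (decreasing processing time): J2 J3 J1 J4.
J2: 0→11, due 14, tardiness 0
J3: 11→20, due 13, tardiness 7
J1: 20→28, due 23, tardiness 5
J4: 28→33, due 11, tardiness 22
Sum = 0+7+5+22 = 34.
Difference = 42 − 34 = 8.

8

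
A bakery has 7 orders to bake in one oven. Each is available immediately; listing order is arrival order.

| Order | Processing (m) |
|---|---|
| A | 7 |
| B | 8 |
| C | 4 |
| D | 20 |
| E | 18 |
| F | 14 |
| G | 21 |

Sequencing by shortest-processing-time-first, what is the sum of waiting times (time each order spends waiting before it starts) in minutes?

SPT (increasing processing time): C A B F E D G.
C: waits 0, runs 0→4
A: waits 4, runs 4→11
B: waits 11, runs 11→19
F: waits 19, runs 19→33
E: waits 33, runs 33→51
D: waits 51, runs 51→71
G: waits 71, runs 71→92
Sum = 0+4+11+19+33+51+71 = 189.

189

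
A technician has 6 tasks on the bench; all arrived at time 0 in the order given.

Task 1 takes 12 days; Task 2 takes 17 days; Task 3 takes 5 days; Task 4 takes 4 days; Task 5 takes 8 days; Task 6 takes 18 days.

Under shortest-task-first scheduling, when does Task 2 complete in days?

SPT (increasing processing time): Task 4 Task 3 Task 5 Task 1 Task 2 Task 6.
Task 4: 0→4
Task 3: 4→9
Task 5: 9→17
Task 1: 17→29
Task 2: 29→46

46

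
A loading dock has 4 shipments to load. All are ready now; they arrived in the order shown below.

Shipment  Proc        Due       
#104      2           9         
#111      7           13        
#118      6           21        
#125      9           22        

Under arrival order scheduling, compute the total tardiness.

FIFO (arrival order): #104 #111 #118 #125.
#104: 0→2, due 9, tardiness 0
#111: 2→9, due 13, tardiness 0
#118: 9→15, due 21, tardiness 0
#125: 15→24, due 22, tardiness 2
Sum = 0+0+0+2 = 2.

2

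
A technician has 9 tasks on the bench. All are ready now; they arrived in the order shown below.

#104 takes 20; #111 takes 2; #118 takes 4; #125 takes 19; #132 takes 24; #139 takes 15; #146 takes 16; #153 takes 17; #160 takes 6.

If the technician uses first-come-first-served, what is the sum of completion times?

FIFO (arrival order): #104 #111 #118 #125 #132 #139 #146 #153 #160.
#104: 0→20
#111: 20→22
#118: 22→26
#125: 26→45
#132: 45→69
#139: 69→84
#146: 84→100
#153: 100→117
#160: 117→123
Sum = 20+22+26+45+69+84+100+117+123 = 606.

606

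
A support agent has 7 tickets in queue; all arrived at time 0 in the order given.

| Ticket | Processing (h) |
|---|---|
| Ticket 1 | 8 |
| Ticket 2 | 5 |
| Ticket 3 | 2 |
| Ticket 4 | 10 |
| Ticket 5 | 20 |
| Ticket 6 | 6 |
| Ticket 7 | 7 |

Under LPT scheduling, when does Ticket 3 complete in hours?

58

LPT (decreasing processing time): Ticket 5 Ticket 4 Ticket 1 Ticket 7 Ticket 6 Ticket 2 Ticket 3.
Ticket 5: 0→20
Ticket 4: 20→30
Ticket 1: 30→38
Ticket 7: 38→45
Ticket 6: 45→51
Ticket 2: 51→56
Ticket 3: 56→58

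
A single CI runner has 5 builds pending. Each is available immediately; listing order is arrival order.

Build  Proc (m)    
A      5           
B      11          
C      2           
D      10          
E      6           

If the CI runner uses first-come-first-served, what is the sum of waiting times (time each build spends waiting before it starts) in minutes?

67

FIFO (arrival order): A B C D E.
A: waits 0, runs 0→5
B: waits 5, runs 5→16
C: waits 16, runs 16→18
D: waits 18, runs 18→28
E: waits 28, runs 28→34
Sum = 0+5+16+18+28 = 67.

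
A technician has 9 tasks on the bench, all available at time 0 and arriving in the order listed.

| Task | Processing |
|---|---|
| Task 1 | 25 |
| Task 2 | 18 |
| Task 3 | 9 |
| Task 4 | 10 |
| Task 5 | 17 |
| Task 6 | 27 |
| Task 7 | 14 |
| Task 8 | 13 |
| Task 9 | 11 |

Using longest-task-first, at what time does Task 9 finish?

LPT (decreasing processing time): Task 6 Task 1 Task 2 Task 5 Task 7 Task 8 Task 9 Task 4 Task 3.
Task 6: 0→27
Task 1: 27→52
Task 2: 52→70
Task 5: 70→87
Task 7: 87→101
Task 8: 101→114
Task 9: 114→125

125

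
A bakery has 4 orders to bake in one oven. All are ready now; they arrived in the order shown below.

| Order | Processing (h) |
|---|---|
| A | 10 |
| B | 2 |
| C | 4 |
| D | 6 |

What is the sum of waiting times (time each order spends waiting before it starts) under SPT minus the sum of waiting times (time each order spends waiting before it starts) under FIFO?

-18

SPT (increasing processing time): B C D A.
B: waits 0, runs 0→2
C: waits 2, runs 2→6
D: waits 6, runs 6→12
A: waits 12, runs 12→22
Sum = 0+2+6+12 = 20.
FIFO (arrival order): A B C D.
A: waits 0, runs 0→10
B: waits 10, runs 10→12
C: waits 12, runs 12→16
D: waits 16, runs 16→22
Sum = 0+10+12+16 = 38.
Difference = 20 − 38 = -18.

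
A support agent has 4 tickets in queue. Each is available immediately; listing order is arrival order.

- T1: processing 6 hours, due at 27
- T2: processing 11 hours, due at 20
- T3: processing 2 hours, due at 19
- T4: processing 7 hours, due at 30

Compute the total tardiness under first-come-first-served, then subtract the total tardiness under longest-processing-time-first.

FIFO (arrival order): T1 T2 T3 T4.
T1: 0→6, due 27, tardiness 0
T2: 6→17, due 20, tardiness 0
T3: 17→19, due 19, tardiness 0
T4: 19→26, due 30, tardiness 0
Sum = 0+0+0+0 = 0.
LPT (decreasing processing time): T2 T4 T1 T3.
T2: 0→11, due 20, tardiness 0
T4: 11→18, due 30, tardiness 0
T1: 18→24, due 27, tardiness 0
T3: 24→26, due 19, tardiness 7
Sum = 0+0+0+7 = 7.
Difference = 0 − 7 = -7.

-7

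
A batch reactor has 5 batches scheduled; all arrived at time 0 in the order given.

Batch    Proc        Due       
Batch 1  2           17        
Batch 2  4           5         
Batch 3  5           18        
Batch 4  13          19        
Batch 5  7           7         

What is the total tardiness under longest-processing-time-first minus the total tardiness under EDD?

LPT (decreasing processing time): Batch 4 Batch 5 Batch 3 Batch 2 Batch 1.
Batch 4: 0→13, due 19, tardiness 0
Batch 5: 13→20, due 7, tardiness 13
Batch 3: 20→25, due 18, tardiness 7
Batch 2: 25→29, due 5, tardiness 24
Batch 1: 29→31, due 17, tardiness 14
Sum = 0+13+7+24+14 = 58.
EDD (increasing due date): Batch 2 Batch 5 Batch 1 Batch 3 Batch 4.
Batch 2: 0→4, due 5, tardiness 0
Batch 5: 4→11, due 7, tardiness 4
Batch 1: 11→13, due 17, tardiness 0
Batch 3: 13→18, due 18, tardiness 0
Batch 4: 18→31, due 19, tardiness 12
Sum = 0+4+0+0+12 = 16.
Difference = 58 − 16 = 42.

42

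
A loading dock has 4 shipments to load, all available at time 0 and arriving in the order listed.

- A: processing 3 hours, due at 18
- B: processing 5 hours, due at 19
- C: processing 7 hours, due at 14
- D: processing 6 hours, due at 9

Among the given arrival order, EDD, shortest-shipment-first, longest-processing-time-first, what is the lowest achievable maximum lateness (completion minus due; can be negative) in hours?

FIFO (arrival order): A B C D.
A: 0→3, due 18, lateness -15
B: 3→8, due 19, lateness -11
C: 8→15, due 14, lateness 1
D: 15→21, due 9, lateness 12
Maximum = 12.
EDD (increasing due date): D C A B.
D: 0→6, due 9, lateness -3
C: 6→13, due 14, lateness -1
A: 13→16, due 18, lateness -2
B: 16→21, due 19, lateness 2
Maximum = 2.
SPT (increasing processing time): A B D C.
A: 0→3, due 18, lateness -15
B: 3→8, due 19, lateness -11
D: 8→14, due 9, lateness 5
C: 14→21, due 14, lateness 7
Maximum = 7.
LPT (decreasing processing time): C D B A.
C: 0→7, due 14, lateness -7
D: 7→13, due 9, lateness 4
B: 13→18, due 19, lateness -1
A: 18→21, due 18, lateness 3
Maximum = 4.
FIFO 12, EDD 2, SPT 7, LPT 4 → minimum 2.

2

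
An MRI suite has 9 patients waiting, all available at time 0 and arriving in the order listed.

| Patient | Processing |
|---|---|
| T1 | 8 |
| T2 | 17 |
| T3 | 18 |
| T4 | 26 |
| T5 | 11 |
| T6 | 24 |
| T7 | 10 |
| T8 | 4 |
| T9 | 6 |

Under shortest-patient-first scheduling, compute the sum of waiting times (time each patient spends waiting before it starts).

SPT (increasing processing time): T8 T9 T1 T7 T5 T2 T3 T6 T4.
T8: waits 0, runs 0→4
T9: waits 4, runs 4→10
T1: waits 10, runs 10→18
T7: waits 18, runs 18→28
T5: waits 28, runs 28→39
T2: waits 39, runs 39→56
T3: waits 56, runs 56→74
T6: waits 74, runs 74→98
T4: waits 98, runs 98→124
Sum = 0+4+10+18+28+39+56+74+98 = 327.

327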